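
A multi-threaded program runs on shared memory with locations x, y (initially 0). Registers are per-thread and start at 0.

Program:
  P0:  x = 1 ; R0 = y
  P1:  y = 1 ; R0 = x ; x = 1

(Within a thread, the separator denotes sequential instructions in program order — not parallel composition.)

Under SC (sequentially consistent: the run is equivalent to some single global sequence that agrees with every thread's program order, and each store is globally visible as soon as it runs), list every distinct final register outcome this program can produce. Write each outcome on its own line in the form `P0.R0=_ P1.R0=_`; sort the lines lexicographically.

P0.R0=0 P1.R0=1
P0.R0=1 P1.R0=0
P0.R0=1 P1.R0=1

outcome vector order: (P0.R0,P1.R0)
|SC outcomes| = 3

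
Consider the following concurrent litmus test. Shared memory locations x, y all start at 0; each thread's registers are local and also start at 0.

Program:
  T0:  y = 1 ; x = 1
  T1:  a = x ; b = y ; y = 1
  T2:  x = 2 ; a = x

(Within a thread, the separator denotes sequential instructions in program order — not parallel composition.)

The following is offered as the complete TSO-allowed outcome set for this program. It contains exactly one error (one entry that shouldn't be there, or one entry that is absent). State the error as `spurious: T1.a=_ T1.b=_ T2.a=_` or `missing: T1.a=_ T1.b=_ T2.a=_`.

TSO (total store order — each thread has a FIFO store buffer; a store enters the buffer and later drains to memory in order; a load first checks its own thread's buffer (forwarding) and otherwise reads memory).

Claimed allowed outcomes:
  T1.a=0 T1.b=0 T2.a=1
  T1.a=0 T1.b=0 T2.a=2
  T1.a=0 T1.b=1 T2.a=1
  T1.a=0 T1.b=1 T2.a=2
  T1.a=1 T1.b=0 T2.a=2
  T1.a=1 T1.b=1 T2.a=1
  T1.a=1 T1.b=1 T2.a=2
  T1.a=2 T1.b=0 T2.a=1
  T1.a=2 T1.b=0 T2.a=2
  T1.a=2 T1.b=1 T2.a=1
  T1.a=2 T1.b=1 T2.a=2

spurious: T1.a=1 T1.b=0 T2.a=2

outcome vector order: (T1.a,T1.b,T2.a)
[TSO] allowed = {(0,0,1); (0,0,2); (0,1,1); (0,1,2); (1,1,1); (1,1,2); (2,0,1); (2,0,2); (2,1,1); (2,1,2)}
claimed∖TSO = {(1,0,2)}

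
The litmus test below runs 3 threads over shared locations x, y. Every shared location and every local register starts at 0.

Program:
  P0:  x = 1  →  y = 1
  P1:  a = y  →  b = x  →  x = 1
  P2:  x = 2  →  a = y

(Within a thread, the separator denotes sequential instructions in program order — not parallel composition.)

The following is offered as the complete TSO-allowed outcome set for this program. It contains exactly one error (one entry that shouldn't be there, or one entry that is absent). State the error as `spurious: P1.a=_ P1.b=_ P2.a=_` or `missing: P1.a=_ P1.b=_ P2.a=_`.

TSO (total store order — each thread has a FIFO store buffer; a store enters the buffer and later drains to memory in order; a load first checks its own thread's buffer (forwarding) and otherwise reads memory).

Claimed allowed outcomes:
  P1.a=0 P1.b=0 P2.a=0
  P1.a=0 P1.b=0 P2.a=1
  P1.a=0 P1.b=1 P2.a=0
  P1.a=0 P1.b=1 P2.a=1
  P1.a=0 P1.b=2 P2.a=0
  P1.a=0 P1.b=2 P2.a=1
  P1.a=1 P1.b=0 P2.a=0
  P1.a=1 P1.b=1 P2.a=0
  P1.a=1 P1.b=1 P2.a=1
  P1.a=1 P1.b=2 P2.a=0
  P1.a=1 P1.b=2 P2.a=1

spurious: P1.a=1 P1.b=0 P2.a=0

outcome vector order: (P1.a,P1.b,P2.a)
[TSO] allowed = {(0,0,0) (0,0,1) (0,1,0) (0,1,1) (0,2,0) (0,2,1) (1,1,0) (1,1,1) (1,2,0) (1,2,1)}
claimed∖TSO = {(1,0,0)}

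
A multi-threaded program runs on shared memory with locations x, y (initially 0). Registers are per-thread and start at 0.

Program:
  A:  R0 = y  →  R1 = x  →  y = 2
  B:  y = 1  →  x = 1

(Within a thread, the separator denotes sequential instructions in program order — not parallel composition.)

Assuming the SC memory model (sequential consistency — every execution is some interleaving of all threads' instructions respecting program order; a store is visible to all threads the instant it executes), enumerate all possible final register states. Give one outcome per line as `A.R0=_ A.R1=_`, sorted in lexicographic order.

outcome vector order: (A.R0,A.R1)
|SC outcomes| = 4

A.R0=0 A.R1=0
A.R0=0 A.R1=1
A.R0=1 A.R1=0
A.R0=1 A.R1=1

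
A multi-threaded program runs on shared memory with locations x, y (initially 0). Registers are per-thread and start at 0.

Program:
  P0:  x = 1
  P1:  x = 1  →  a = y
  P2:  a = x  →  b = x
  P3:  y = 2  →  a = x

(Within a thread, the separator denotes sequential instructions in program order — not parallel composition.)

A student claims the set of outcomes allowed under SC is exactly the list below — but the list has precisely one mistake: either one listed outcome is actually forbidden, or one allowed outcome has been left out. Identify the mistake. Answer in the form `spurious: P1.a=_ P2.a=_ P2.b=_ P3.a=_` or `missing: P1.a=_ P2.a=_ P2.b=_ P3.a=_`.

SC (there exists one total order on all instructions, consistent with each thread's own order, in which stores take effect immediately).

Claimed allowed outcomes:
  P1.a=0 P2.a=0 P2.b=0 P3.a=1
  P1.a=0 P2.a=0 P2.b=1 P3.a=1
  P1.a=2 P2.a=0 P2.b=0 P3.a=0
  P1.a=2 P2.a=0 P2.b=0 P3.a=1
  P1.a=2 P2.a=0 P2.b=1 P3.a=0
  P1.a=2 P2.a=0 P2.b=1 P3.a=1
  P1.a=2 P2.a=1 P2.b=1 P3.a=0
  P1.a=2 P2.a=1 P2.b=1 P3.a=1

outcome vector order: (P1.a,P2.a,P2.b,P3.a)
[SC] allowed = {<0 0 0 1> <0 0 1 1> <0 1 1 1> <2 0 0 0> <2 0 0 1> <2 0 1 0> <2 0 1 1> <2 1 1 0> <2 1 1 1>}
SC∖claimed = {<0 1 1 1>}

missing: P1.a=0 P2.a=1 P2.b=1 P3.a=1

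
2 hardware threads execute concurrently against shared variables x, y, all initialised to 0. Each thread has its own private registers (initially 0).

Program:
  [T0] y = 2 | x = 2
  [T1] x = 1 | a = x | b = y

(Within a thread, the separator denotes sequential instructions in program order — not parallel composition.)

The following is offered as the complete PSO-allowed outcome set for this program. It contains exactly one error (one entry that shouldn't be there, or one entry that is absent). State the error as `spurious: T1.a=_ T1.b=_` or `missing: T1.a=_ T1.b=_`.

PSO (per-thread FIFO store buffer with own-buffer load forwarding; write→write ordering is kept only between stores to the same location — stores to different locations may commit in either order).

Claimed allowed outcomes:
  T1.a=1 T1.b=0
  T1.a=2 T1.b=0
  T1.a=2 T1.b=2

missing: T1.a=1 T1.b=2

outcome vector order: (T1.a,T1.b)
PSO (4): 1/0; 1/2; 2/0; 2/2
PSO∖claimed = {1/2}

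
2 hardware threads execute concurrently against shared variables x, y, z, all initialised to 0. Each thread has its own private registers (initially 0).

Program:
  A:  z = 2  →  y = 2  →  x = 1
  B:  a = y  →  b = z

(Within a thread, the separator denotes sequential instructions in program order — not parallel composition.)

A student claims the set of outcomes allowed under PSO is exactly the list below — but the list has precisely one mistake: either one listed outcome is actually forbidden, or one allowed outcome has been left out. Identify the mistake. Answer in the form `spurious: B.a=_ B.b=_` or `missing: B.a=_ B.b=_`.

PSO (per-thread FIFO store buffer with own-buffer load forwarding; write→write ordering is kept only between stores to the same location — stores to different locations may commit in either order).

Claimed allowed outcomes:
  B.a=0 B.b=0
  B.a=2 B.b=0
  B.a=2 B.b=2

outcome vector order: (B.a,B.b)
PSO: 4 outcomes — {0/0 0/2 2/0 2/2}
PSO∖claimed = {0/2}

missing: B.a=0 B.b=2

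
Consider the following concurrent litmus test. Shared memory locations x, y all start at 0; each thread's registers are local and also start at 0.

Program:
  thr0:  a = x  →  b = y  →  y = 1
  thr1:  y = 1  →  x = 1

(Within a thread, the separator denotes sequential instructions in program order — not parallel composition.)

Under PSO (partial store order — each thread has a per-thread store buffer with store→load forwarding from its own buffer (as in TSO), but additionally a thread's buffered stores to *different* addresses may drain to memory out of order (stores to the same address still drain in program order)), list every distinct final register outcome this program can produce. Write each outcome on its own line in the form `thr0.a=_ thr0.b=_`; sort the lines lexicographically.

outcome vector order: (thr0.a,thr0.b)
|PSO outcomes| = 4

thr0.a=0 thr0.b=0
thr0.a=0 thr0.b=1
thr0.a=1 thr0.b=0
thr0.a=1 thr0.b=1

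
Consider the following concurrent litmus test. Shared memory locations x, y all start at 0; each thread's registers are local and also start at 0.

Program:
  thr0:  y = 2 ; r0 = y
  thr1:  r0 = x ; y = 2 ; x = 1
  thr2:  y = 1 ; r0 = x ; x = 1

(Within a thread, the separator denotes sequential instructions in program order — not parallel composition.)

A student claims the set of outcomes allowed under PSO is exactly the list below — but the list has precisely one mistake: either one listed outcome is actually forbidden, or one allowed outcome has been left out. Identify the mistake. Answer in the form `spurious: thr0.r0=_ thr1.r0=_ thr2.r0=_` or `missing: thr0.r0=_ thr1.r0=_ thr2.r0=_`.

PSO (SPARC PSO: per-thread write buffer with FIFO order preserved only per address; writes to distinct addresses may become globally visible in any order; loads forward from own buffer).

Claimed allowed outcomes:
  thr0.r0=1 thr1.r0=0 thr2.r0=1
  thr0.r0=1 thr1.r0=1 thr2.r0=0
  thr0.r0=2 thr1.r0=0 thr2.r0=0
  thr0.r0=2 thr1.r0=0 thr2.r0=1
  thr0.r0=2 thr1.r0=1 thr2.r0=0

missing: thr0.r0=1 thr1.r0=0 thr2.r0=0

outcome vector order: (thr0.r0,thr1.r0,thr2.r0)
PSO: 6 outcomes — {<1 0 0>, <1 0 1>, <1 1 0>, <2 0 0>, <2 0 1>, <2 1 0>}
PSO∖claimed = {<1 0 0>}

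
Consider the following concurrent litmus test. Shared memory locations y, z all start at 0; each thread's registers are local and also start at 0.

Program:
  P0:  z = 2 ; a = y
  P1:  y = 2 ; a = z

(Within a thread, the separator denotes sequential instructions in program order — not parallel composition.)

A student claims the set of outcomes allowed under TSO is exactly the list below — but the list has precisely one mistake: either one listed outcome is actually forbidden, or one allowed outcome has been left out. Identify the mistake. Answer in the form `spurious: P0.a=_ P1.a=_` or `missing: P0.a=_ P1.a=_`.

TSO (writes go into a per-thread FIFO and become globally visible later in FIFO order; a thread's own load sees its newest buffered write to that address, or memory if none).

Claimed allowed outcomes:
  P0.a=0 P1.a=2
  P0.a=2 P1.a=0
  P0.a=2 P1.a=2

outcome vector order: (P0.a,P1.a)
[TSO] allowed = {(0,0) (0,2) (2,0) (2,2)}
TSO∖claimed = {(0,0)}

missing: P0.a=0 P1.a=0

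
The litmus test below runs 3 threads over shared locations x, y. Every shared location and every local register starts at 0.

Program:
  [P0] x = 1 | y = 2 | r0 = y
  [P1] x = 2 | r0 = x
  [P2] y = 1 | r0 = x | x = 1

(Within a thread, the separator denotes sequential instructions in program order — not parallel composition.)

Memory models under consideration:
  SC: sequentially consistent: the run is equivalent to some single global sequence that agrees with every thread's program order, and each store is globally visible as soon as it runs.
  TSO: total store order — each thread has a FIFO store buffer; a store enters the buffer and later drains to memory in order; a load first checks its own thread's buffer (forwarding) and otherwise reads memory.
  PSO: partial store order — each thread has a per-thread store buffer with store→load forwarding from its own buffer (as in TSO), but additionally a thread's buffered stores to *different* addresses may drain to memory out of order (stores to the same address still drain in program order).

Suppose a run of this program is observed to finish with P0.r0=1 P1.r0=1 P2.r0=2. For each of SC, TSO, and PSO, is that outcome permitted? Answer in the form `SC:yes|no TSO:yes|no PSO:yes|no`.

outcome vector order: (P0.r0,P1.r0,P2.r0)
under SC → <1 1 1> <1 1 2> <1 2 1> <1 2 2> <2 1 0> <2 1 1> <2 1 2> <2 2 0> <2 2 1> <2 2 2>
under TSO → <1 1 0> <1 1 1> <1 1 2> <1 2 0> <1 2 1> <1 2 2> <2 1 0> <2 1 1> <2 1 2> <2 2 0> <2 2 1> <2 2 2>
under PSO → <1 1 0> <1 1 1> <1 1 2> <1 2 0> <1 2 1> <1 2 2> <2 1 0> <2 1 1> <2 1 2> <2 2 0> <2 2 1> <2 2 2>
target <1 1 2> ∈ {SC,TSO,PSO}

SC:yes TSO:yes PSO:yes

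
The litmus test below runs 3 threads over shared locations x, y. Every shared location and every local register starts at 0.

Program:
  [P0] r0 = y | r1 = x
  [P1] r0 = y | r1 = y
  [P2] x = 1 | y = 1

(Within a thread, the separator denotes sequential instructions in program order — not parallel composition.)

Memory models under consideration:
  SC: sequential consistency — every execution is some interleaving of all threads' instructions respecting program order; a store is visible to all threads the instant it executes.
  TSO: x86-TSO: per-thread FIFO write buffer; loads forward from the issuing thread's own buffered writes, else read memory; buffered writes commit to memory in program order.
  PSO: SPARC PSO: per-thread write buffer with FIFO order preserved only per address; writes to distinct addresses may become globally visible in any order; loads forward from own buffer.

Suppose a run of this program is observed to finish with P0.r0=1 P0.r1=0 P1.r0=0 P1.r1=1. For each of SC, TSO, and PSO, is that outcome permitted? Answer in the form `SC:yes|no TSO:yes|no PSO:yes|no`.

SC:no TSO:no PSO:yes

outcome vector order: (P0.r0,P0.r1,P1.r0,P1.r1)
SC (9): 0000; 0001; 0011; 0100; 0101; 0111; 1100; 1101; 1111
TSO (9): 0000; 0001; 0011; 0100; 0101; 0111; 1100; 1101; 1111
PSO (12): 0000; 0001; 0011; 0100; 0101; 0111; 1000; 1001; 1011; 1100; 1101; 1111
target 1001 ∈ {PSO}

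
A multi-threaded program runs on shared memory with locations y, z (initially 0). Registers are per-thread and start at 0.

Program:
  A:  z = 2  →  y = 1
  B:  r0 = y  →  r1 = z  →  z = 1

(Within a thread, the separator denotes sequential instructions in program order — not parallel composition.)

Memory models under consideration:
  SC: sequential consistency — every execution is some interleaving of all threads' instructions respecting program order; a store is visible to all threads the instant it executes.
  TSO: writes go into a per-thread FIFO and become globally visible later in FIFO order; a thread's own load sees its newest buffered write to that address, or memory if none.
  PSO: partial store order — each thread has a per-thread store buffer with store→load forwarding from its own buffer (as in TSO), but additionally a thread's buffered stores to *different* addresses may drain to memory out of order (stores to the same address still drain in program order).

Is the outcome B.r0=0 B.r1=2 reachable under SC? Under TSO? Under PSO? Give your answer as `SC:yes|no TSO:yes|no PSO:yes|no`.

outcome vector order: (B.r0,B.r1)
SC (3): (0,0), (0,2), (1,2)
TSO (3): (0,0), (0,2), (1,2)
PSO (4): (0,0), (0,2), (1,0), (1,2)
target (0,2) ∈ {SC,TSO,PSO}

SC:yes TSO:yes PSO:yes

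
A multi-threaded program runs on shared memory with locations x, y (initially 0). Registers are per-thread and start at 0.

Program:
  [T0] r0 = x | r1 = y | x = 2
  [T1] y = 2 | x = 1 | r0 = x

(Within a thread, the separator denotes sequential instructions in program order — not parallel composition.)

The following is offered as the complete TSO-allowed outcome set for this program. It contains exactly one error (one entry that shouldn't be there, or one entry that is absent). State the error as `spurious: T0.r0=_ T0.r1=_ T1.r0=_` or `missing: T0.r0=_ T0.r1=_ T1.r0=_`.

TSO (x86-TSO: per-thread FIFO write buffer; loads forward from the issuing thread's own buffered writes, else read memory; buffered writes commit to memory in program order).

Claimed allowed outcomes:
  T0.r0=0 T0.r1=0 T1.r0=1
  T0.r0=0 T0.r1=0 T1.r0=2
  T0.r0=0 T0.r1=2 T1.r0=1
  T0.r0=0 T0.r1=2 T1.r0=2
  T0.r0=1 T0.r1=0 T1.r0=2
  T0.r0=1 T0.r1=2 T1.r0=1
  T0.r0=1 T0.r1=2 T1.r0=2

outcome vector order: (T0.r0,T0.r1,T1.r0)
TSO (6): (0,0,1), (0,0,2), (0,2,1), (0,2,2), (1,2,1), (1,2,2)
claimed∖TSO = {(1,0,2)}

spurious: T0.r0=1 T0.r1=0 T1.r0=2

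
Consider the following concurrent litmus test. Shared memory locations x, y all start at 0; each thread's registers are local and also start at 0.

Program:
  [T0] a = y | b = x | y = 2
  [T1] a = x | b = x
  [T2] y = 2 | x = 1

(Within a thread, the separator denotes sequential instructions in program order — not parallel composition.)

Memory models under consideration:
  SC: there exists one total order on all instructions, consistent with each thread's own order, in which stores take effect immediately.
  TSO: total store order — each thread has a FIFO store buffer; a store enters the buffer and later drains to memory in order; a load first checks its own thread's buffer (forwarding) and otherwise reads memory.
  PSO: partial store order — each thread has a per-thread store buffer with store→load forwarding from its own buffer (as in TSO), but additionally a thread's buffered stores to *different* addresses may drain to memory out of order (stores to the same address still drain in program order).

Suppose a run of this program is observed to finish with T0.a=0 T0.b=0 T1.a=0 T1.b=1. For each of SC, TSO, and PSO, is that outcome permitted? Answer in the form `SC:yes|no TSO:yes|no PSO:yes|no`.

outcome vector order: (T0.a,T0.b,T1.a,T1.b)
SC: 12 outcomes — {0/0/0/0, 0/0/0/1, 0/0/1/1, 0/1/0/0, 0/1/0/1, 0/1/1/1, 2/0/0/0, 2/0/0/1, 2/0/1/1, 2/1/0/0, 2/1/0/1, 2/1/1/1}
TSO: 12 outcomes — {0/0/0/0, 0/0/0/1, 0/0/1/1, 0/1/0/0, 0/1/0/1, 0/1/1/1, 2/0/0/0, 2/0/0/1, 2/0/1/1, 2/1/0/0, 2/1/0/1, 2/1/1/1}
PSO: 12 outcomes — {0/0/0/0, 0/0/0/1, 0/0/1/1, 0/1/0/0, 0/1/0/1, 0/1/1/1, 2/0/0/0, 2/0/0/1, 2/0/1/1, 2/1/0/0, 2/1/0/1, 2/1/1/1}
target 0/0/0/1 ∈ {SC,TSO,PSO}

SC:yes TSO:yes PSO:yes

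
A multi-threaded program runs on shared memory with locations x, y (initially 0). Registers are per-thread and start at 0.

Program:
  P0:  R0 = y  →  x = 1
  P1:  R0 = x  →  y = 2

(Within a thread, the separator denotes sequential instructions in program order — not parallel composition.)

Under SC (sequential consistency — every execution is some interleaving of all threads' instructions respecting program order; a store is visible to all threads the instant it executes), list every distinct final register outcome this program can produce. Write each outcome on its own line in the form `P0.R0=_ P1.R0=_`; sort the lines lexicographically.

P0.R0=0 P1.R0=0
P0.R0=0 P1.R0=1
P0.R0=2 P1.R0=0

outcome vector order: (P0.R0,P1.R0)
|SC outcomes| = 3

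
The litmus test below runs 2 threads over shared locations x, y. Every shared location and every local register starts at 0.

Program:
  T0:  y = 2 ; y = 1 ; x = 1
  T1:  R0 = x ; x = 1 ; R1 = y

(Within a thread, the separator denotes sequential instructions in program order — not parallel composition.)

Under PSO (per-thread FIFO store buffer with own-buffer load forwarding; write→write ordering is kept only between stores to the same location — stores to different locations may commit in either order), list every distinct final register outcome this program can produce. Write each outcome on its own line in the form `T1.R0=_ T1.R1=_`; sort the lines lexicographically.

T1.R0=0 T1.R1=0
T1.R0=0 T1.R1=1
T1.R0=0 T1.R1=2
T1.R0=1 T1.R1=0
T1.R0=1 T1.R1=1
T1.R0=1 T1.R1=2

outcome vector order: (T1.R0,T1.R1)
|PSO outcomes| = 6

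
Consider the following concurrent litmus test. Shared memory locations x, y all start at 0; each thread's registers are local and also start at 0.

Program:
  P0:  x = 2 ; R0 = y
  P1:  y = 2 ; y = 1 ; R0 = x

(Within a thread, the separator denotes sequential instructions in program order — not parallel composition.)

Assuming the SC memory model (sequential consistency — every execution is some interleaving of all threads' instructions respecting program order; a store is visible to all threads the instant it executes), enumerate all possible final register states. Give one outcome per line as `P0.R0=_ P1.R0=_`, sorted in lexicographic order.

outcome vector order: (P0.R0,P1.R0)
|SC outcomes| = 4

P0.R0=0 P1.R0=2
P0.R0=1 P1.R0=0
P0.R0=1 P1.R0=2
P0.R0=2 P1.R0=2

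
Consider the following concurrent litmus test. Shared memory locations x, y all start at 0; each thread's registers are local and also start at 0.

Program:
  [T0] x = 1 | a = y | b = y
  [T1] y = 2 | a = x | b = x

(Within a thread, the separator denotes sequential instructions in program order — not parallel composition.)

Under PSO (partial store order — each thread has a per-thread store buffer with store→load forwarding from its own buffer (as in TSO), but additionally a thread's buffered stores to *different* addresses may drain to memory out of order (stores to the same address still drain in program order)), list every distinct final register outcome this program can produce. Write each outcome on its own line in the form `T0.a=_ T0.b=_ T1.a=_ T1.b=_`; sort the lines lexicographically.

outcome vector order: (T0.a,T0.b,T1.a,T1.b)
|PSO outcomes| = 9

T0.a=0 T0.b=0 T1.a=0 T1.b=0
T0.a=0 T0.b=0 T1.a=0 T1.b=1
T0.a=0 T0.b=0 T1.a=1 T1.b=1
T0.a=0 T0.b=2 T1.a=0 T1.b=0
T0.a=0 T0.b=2 T1.a=0 T1.b=1
T0.a=0 T0.b=2 T1.a=1 T1.b=1
T0.a=2 T0.b=2 T1.a=0 T1.b=0
T0.a=2 T0.b=2 T1.a=0 T1.b=1
T0.a=2 T0.b=2 T1.a=1 T1.b=1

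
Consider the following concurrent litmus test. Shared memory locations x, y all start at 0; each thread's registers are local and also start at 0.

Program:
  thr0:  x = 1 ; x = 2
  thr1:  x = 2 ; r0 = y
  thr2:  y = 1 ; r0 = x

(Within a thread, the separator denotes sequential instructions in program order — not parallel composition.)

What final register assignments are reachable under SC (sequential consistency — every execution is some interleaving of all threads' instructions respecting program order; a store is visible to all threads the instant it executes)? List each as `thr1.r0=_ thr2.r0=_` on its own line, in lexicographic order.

thr1.r0=0 thr2.r0=1
thr1.r0=0 thr2.r0=2
thr1.r0=1 thr2.r0=0
thr1.r0=1 thr2.r0=1
thr1.r0=1 thr2.r0=2

outcome vector order: (thr1.r0,thr2.r0)
|SC outcomes| = 5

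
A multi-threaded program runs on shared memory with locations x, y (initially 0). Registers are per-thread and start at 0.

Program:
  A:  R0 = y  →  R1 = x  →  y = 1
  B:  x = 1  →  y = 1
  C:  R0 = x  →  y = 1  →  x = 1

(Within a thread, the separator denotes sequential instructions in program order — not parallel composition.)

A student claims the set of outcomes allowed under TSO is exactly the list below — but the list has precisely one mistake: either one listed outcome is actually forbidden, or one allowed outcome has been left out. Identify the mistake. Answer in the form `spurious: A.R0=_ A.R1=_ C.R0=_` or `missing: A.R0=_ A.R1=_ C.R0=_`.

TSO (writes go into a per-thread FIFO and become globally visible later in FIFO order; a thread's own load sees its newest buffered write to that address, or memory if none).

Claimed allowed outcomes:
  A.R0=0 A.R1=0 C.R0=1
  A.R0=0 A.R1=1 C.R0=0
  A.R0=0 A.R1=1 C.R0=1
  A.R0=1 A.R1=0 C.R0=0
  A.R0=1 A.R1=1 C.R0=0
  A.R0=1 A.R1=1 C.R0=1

missing: A.R0=0 A.R1=0 C.R0=0

outcome vector order: (A.R0,A.R1,C.R0)
[TSO] allowed = {<0 0 0> <0 0 1> <0 1 0> <0 1 1> <1 0 0> <1 1 0> <1 1 1>}
TSO∖claimed = {<0 0 0>}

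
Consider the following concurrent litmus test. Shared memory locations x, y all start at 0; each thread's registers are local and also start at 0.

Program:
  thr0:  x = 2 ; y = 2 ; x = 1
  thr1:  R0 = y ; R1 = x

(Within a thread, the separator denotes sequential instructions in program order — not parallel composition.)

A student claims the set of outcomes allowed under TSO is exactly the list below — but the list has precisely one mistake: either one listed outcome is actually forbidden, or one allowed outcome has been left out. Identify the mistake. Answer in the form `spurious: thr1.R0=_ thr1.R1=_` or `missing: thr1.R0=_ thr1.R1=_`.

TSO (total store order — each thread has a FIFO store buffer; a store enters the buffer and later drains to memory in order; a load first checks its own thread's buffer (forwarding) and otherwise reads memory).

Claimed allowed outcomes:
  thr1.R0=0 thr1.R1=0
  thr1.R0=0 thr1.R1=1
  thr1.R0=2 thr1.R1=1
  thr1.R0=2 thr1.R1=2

missing: thr1.R0=0 thr1.R1=2

outcome vector order: (thr1.R0,thr1.R1)
under TSO → (0,0); (0,1); (0,2); (2,1); (2,2)
TSO∖claimed = {(0,2)}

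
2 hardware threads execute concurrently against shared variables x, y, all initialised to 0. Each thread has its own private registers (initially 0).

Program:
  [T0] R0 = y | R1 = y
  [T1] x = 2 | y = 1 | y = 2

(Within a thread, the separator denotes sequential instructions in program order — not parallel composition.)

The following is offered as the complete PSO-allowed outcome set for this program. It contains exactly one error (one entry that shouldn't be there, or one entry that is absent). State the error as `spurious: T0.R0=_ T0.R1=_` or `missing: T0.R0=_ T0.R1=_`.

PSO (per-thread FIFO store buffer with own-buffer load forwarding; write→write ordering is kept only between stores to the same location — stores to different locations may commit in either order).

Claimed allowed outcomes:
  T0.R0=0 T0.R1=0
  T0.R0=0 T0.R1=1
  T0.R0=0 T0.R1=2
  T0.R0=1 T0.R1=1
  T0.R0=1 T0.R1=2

missing: T0.R0=2 T0.R1=2

outcome vector order: (T0.R0,T0.R1)
[PSO] allowed = {00, 01, 02, 11, 12, 22}
PSO∖claimed = {22}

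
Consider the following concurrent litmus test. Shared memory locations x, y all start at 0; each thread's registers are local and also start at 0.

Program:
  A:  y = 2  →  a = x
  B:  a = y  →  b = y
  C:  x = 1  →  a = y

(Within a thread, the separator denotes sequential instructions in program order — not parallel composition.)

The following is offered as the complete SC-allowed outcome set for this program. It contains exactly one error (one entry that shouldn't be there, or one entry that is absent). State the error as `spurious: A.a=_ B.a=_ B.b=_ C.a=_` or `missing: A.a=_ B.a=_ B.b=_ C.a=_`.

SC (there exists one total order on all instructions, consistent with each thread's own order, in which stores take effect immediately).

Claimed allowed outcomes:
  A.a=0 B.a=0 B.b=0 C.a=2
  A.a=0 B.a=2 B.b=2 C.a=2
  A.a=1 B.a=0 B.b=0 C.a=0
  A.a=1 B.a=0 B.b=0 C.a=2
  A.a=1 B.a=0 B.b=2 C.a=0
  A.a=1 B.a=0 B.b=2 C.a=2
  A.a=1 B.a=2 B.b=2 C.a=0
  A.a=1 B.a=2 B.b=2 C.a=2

outcome vector order: (A.a,B.a,B.b,C.a)
SC (9): 0002, 0022, 0222, 1000, 1002, 1020, 1022, 1220, 1222
SC∖claimed = {0022}

missing: A.a=0 B.a=0 B.b=2 C.a=2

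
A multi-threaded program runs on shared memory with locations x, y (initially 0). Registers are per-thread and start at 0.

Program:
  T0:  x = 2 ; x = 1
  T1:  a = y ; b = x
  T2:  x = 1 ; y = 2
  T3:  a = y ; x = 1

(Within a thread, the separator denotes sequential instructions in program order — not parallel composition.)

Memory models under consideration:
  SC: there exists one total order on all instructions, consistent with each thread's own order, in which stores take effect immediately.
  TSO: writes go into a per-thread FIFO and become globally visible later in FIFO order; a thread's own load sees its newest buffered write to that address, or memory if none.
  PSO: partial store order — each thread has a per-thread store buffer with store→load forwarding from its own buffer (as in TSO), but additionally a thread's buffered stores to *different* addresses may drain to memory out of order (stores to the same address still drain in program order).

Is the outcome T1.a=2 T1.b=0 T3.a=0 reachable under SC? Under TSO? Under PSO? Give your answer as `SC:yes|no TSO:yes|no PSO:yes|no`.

outcome vector order: (T1.a,T1.b,T3.a)
under SC → (0,0,0) (0,0,2) (0,1,0) (0,1,2) (0,2,0) (0,2,2) (2,1,0) (2,1,2) (2,2,0) (2,2,2)
under TSO → (0,0,0) (0,0,2) (0,1,0) (0,1,2) (0,2,0) (0,2,2) (2,1,0) (2,1,2) (2,2,0) (2,2,2)
under PSO → (0,0,0) (0,0,2) (0,1,0) (0,1,2) (0,2,0) (0,2,2) (2,0,0) (2,0,2) (2,1,0) (2,1,2) (2,2,0) (2,2,2)
target (2,0,0) ∈ {PSO}

SC:no TSO:no PSO:yes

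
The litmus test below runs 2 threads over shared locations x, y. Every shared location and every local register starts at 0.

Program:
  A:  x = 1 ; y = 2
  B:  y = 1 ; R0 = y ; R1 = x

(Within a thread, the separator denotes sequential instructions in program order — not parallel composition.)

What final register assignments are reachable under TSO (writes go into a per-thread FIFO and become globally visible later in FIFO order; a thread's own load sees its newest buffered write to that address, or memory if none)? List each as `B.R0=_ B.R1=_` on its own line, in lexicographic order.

outcome vector order: (B.R0,B.R1)
|TSO outcomes| = 3

B.R0=1 B.R1=0
B.R0=1 B.R1=1
B.R0=2 B.R1=1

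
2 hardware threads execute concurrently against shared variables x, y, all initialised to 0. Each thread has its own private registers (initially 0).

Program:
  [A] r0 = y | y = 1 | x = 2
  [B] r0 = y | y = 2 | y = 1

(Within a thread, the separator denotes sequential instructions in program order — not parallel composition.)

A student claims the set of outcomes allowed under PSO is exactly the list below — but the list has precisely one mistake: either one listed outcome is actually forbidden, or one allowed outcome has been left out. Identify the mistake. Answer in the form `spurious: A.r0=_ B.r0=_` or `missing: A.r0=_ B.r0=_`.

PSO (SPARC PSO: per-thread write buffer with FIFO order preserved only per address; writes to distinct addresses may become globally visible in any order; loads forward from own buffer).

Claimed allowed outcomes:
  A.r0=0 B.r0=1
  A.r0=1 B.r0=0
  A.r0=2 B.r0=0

missing: A.r0=0 B.r0=0

outcome vector order: (A.r0,B.r0)
under PSO → 0/0 0/1 1/0 2/0
PSO∖claimed = {0/0}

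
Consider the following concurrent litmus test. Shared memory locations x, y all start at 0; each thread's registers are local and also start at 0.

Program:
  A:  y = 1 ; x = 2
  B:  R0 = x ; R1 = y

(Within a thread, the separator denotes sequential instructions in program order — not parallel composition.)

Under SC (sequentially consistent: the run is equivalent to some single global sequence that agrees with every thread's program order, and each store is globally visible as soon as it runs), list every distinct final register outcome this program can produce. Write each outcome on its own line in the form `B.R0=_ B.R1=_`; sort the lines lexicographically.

outcome vector order: (B.R0,B.R1)
|SC outcomes| = 3

B.R0=0 B.R1=0
B.R0=0 B.R1=1
B.R0=2 B.R1=1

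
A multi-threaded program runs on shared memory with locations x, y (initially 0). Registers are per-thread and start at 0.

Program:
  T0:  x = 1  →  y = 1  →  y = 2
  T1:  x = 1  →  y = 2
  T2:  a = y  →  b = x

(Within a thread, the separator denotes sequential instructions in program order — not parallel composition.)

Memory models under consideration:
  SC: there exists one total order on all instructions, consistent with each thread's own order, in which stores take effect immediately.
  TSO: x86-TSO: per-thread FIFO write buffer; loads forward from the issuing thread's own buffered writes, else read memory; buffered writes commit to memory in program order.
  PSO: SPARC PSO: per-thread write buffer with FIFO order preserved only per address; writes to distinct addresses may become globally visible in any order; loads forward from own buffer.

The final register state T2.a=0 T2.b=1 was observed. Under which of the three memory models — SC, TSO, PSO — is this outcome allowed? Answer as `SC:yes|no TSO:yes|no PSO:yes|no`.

SC:yes TSO:yes PSO:yes

outcome vector order: (T2.a,T2.b)
[SC] allowed = {(0,0), (0,1), (1,1), (2,1)}
[TSO] allowed = {(0,0), (0,1), (1,1), (2,1)}
[PSO] allowed = {(0,0), (0,1), (1,0), (1,1), (2,0), (2,1)}
target (0,1) ∈ {SC,TSO,PSO}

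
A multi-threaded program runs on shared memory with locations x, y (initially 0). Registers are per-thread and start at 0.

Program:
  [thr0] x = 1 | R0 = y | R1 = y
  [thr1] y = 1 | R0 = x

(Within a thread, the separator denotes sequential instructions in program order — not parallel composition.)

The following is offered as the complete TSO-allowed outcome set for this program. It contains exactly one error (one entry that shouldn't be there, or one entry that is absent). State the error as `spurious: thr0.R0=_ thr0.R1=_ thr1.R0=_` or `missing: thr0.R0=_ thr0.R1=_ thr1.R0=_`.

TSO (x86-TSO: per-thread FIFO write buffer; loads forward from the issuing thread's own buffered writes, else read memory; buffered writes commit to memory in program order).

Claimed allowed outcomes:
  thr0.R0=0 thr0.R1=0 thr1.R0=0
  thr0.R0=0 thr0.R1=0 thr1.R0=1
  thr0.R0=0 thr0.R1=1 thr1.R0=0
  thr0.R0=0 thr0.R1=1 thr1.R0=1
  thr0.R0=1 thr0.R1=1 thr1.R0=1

missing: thr0.R0=1 thr0.R1=1 thr1.R0=0

outcome vector order: (thr0.R0,thr0.R1,thr1.R0)
[TSO] allowed = {000, 001, 010, 011, 110, 111}
TSO∖claimed = {110}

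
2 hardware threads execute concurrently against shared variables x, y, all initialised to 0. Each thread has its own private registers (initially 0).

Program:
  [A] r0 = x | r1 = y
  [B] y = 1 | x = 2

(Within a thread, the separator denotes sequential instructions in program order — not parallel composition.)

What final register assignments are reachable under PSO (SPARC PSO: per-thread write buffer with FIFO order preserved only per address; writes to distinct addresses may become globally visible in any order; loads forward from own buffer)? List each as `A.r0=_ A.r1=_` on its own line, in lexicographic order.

outcome vector order: (A.r0,A.r1)
|PSO outcomes| = 4

A.r0=0 A.r1=0
A.r0=0 A.r1=1
A.r0=2 A.r1=0
A.r0=2 A.r1=1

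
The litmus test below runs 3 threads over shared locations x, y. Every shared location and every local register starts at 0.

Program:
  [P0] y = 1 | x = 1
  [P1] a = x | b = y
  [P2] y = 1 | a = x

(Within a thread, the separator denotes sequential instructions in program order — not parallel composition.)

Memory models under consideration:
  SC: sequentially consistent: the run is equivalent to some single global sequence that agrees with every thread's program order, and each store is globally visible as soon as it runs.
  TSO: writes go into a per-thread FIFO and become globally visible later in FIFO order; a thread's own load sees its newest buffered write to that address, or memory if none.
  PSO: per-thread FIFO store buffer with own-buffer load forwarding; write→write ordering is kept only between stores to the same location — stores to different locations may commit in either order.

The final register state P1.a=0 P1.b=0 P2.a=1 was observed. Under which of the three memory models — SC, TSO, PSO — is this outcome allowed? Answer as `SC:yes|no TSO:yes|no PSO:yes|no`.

SC:yes TSO:yes PSO:yes

outcome vector order: (P1.a,P1.b,P2.a)
SC (6): <0 0 0> <0 0 1> <0 1 0> <0 1 1> <1 1 0> <1 1 1>
TSO (6): <0 0 0> <0 0 1> <0 1 0> <0 1 1> <1 1 0> <1 1 1>
PSO (8): <0 0 0> <0 0 1> <0 1 0> <0 1 1> <1 0 0> <1 0 1> <1 1 0> <1 1 1>
target <0 0 1> ∈ {SC,TSO,PSO}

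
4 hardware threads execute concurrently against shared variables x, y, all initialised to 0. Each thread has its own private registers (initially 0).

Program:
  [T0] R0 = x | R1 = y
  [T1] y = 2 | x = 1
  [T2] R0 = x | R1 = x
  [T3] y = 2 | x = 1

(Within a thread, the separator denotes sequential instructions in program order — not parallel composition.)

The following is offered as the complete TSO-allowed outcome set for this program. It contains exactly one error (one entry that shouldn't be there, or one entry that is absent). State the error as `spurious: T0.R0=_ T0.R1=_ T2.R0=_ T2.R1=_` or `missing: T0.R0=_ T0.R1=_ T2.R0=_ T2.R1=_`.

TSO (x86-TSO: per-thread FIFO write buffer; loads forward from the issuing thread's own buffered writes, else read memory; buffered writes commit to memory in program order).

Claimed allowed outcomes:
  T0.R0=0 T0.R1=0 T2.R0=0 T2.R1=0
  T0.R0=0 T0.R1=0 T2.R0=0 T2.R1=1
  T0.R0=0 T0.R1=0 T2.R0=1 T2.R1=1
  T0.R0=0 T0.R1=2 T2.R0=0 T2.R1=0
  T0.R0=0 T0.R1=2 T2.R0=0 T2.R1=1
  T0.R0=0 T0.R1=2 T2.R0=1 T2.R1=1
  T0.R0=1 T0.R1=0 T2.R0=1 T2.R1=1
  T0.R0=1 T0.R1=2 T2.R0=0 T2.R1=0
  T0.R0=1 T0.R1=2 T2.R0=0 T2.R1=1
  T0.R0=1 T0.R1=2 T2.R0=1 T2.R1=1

spurious: T0.R0=1 T0.R1=0 T2.R0=1 T2.R1=1

outcome vector order: (T0.R0,T0.R1,T2.R0,T2.R1)
under TSO → <0 0 0 0>, <0 0 0 1>, <0 0 1 1>, <0 2 0 0>, <0 2 0 1>, <0 2 1 1>, <1 2 0 0>, <1 2 0 1>, <1 2 1 1>
claimed∖TSO = {<1 0 1 1>}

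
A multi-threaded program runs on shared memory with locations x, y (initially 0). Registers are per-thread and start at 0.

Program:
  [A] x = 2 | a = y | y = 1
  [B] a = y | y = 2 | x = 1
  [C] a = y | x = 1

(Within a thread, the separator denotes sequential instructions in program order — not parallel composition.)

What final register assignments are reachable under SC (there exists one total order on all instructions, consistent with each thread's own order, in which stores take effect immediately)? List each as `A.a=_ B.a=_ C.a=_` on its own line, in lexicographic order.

outcome vector order: (A.a,B.a,C.a)
|SC outcomes| = 9

A.a=0 B.a=0 C.a=0
A.a=0 B.a=0 C.a=1
A.a=0 B.a=0 C.a=2
A.a=0 B.a=1 C.a=0
A.a=0 B.a=1 C.a=1
A.a=0 B.a=1 C.a=2
A.a=2 B.a=0 C.a=0
A.a=2 B.a=0 C.a=1
A.a=2 B.a=0 C.a=2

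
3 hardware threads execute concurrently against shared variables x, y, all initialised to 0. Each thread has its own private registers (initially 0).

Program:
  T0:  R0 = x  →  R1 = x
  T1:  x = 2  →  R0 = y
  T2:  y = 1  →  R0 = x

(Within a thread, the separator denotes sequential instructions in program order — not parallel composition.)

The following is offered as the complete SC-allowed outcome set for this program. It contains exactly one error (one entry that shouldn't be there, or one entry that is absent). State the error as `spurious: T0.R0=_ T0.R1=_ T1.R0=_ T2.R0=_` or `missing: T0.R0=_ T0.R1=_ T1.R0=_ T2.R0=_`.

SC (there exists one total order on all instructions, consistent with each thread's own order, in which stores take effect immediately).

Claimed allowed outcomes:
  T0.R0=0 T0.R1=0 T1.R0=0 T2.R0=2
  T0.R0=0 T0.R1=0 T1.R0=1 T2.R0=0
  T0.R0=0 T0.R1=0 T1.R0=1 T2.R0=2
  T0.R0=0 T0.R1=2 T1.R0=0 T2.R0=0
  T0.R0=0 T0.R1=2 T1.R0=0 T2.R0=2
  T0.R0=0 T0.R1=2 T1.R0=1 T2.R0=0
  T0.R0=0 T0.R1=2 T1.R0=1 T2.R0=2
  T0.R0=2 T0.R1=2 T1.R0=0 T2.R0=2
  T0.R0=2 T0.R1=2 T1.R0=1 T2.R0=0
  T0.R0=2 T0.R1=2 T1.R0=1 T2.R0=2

spurious: T0.R0=0 T0.R1=2 T1.R0=0 T2.R0=0

outcome vector order: (T0.R0,T0.R1,T1.R0,T2.R0)
SC: 9 outcomes — {0/0/0/2, 0/0/1/0, 0/0/1/2, 0/2/0/2, 0/2/1/0, 0/2/1/2, 2/2/0/2, 2/2/1/0, 2/2/1/2}
claimed∖SC = {0/2/0/0}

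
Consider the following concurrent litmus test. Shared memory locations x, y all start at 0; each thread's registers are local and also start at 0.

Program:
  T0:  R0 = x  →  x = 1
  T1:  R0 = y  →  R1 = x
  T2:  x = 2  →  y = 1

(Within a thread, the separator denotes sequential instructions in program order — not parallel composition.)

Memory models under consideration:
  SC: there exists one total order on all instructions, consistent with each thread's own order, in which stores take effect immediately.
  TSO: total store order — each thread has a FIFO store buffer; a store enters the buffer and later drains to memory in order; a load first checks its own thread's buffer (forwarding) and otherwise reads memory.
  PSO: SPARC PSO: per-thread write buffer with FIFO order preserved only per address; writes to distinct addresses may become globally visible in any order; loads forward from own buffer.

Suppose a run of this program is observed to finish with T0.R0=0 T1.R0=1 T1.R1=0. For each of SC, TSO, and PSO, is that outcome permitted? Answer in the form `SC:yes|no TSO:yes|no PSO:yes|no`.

SC:no TSO:no PSO:yes

outcome vector order: (T0.R0,T1.R0,T1.R1)
SC (10): (0,0,0); (0,0,1); (0,0,2); (0,1,1); (0,1,2); (2,0,0); (2,0,1); (2,0,2); (2,1,1); (2,1,2)
TSO (10): (0,0,0); (0,0,1); (0,0,2); (0,1,1); (0,1,2); (2,0,0); (2,0,1); (2,0,2); (2,1,1); (2,1,2)
PSO (12): (0,0,0); (0,0,1); (0,0,2); (0,1,0); (0,1,1); (0,1,2); (2,0,0); (2,0,1); (2,0,2); (2,1,0); (2,1,1); (2,1,2)
target (0,1,0) ∈ {PSO}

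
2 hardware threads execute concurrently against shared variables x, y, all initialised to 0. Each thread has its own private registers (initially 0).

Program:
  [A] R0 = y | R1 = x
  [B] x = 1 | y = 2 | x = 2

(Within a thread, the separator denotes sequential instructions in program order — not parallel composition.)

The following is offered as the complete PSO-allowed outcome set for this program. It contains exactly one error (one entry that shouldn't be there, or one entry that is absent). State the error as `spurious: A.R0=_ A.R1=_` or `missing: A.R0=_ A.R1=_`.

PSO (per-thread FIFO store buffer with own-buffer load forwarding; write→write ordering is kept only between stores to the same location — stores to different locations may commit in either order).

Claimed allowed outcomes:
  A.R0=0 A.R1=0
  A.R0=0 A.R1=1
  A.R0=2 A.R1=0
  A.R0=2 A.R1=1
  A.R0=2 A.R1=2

missing: A.R0=0 A.R1=2

outcome vector order: (A.R0,A.R1)
under PSO → <0 0>, <0 1>, <0 2>, <2 0>, <2 1>, <2 2>
PSO∖claimed = {<0 2>}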